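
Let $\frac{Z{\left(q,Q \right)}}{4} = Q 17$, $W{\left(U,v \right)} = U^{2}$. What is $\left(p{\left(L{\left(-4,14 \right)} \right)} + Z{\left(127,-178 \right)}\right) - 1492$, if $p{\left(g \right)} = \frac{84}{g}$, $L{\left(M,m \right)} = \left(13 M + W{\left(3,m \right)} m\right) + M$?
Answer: $- \frac{67974}{5} \approx -13595.0$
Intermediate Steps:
$L{\left(M,m \right)} = 9 m + 14 M$ ($L{\left(M,m \right)} = \left(13 M + 3^{2} m\right) + M = \left(13 M + 9 m\right) + M = \left(9 m + 13 M\right) + M = 9 m + 14 M$)
$Z{\left(q,Q \right)} = 68 Q$ ($Z{\left(q,Q \right)} = 4 Q 17 = 4 \cdot 17 Q = 68 Q$)
$\left(p{\left(L{\left(-4,14 \right)} \right)} + Z{\left(127,-178 \right)}\right) - 1492 = \left(\frac{84}{9 \cdot 14 + 14 \left(-4\right)} + 68 \left(-178\right)\right) - 1492 = \left(\frac{84}{126 - 56} - 12104\right) - 1492 = \left(\frac{84}{70} - 12104\right) - 1492 = \left(84 \cdot \frac{1}{70} - 12104\right) - 1492 = \left(\frac{6}{5} - 12104\right) - 1492 = - \frac{60514}{5} - 1492 = - \frac{67974}{5}$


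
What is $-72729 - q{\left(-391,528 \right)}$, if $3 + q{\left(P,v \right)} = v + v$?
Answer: $-73782$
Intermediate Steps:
$q{\left(P,v \right)} = -3 + 2 v$ ($q{\left(P,v \right)} = -3 + \left(v + v\right) = -3 + 2 v$)
$-72729 - q{\left(-391,528 \right)} = -72729 - \left(-3 + 2 \cdot 528\right) = -72729 - \left(-3 + 1056\right) = -72729 - 1053 = -73782$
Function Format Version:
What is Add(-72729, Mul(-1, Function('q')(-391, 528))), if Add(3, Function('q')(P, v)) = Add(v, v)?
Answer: -73782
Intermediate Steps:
Function('q')(P, v) = Add(-3, Mul(2, v)) (Function('q')(P, v) = Add(-3, Add(v, v)) = Add(-3, Mul(2, v)))
Add(-72729, Mul(-1, Function('q')(-391, 528))) = Add(-72729, Mul(-1, Add(-3, Mul(2, 528)))) = Add(-72729, Mul(-1, Add(-3, 1056))) = Add(-72729, Mul(-1, 1053)) = Add(-72729, -1053) = -73782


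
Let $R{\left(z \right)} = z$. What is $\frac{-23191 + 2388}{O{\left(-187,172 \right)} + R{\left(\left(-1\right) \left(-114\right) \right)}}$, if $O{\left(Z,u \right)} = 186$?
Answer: $- \frac{20803}{300} \approx -69.343$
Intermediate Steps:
$\frac{-23191 + 2388}{O{\left(-187,172 \right)} + R{\left(\left(-1\right) \left(-114\right) \right)}} = \frac{-23191 + 2388}{186 - -114} = - \frac{20803}{186 + 114} = - \frac{20803}{300}$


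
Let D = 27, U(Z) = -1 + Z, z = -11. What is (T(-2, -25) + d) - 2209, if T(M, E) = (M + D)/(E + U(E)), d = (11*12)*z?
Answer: -186736/51 ≈ -3661.5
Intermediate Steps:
d = -1452 (d = (11*12)*(-11) = 132*(-11) = -1452)
T(M, E) = (27 + M)/(-1 + 2*E) (T(M, E) = (M + 27)/(E + (-1 + E)) = (27 + M)/(-1 + 2*E))
(T(-2, -25) + d) - 2209 = ((27 - 2)/(-1 + 2*(-25)) - 1452) - 2209 = (25/(-1 - 50) - 1452) - 2209 = (25/(-51) - 1452) - 2209 = (-1/51*25 - 1452) - 2209 = (-25/51 - 1452) - 2209 = -74077/51 - 2209 = -186736/51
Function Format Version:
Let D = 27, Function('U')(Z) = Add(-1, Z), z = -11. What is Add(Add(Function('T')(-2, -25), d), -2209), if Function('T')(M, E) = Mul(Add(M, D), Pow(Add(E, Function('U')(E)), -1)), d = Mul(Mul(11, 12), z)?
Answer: Rational(-186736, 51) ≈ -3661.5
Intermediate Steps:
d = -1452 (d = Mul(Mul(11, 12), -11) = Mul(132, -11) = -1452)
Function('T')(M, E) = Mul(Pow(Add(-1, Mul(2, E)), -1), Add(27, M)) (Function('T')(M, E) = Mul(Add(M, 27), Pow(Add(E, Add(-1, E)), -1)) = Mul(Add(27, M), Pow(Add(-1, Mul(2, E)), -1)) = Mul(Pow(Add(-1, Mul(2, E)), -1), Add(27, M)))
Add(Add(Function('T')(-2, -25), d), -2209) = Add(Add(Mul(Pow(Add(-1, Mul(2, -25)), -1), Add(27, -2)), -1452), -2209) = Add(Add(Mul(Pow(Add(-1, -50), -1), 25), -1452), -2209) = Add(Add(Mul(Pow(-51, -1), 25), -1452), -2209) = Add(Add(Mul(Rational(-1, 51), 25), -1452), -2209) = Add(Add(Rational(-25, 51), -1452), -2209) = Add(Rational(-74077, 51), -2209) = Rational(-186736, 51)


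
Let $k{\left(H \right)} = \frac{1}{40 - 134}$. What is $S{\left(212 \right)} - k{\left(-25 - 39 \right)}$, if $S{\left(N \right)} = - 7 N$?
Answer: $- \frac{139495}{94} \approx -1484.0$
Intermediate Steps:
$k{\left(H \right)} = - \frac{1}{94}$ ($k{\left(H \right)} = \frac{1}{-94} = - \frac{1}{94}$)
$S{\left(212 \right)} - k{\left(-25 - 39 \right)} = \left(-7\right) 212 - - \frac{1}{94} = -1484 + \frac{1}{94} = - \frac{139495}{94}$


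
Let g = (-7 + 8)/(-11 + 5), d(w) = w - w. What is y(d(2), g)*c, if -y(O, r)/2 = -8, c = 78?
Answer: 1248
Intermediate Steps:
d(w) = 0
g = -⅙ (g = 1/(-6) = 1*(-⅙) = -⅙ ≈ -0.16667)
y(O, r) = 16 (y(O, r) = -2*(-8) = 16)
y(d(2), g)*c = 16*78 = 1248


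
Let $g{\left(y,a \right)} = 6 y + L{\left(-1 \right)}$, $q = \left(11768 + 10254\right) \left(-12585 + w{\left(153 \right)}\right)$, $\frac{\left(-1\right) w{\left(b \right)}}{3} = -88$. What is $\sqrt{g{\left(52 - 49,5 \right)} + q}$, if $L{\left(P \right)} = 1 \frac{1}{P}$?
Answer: $i \sqrt{271333045} \approx 16472.0 i$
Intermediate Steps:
$w{\left(b \right)} = 264$ ($w{\left(b \right)} = \left(-3\right) \left(-88\right) = 264$)
$L{\left(P \right)} = \frac{1}{P}$
$q = -271333062$ ($q = \left(11768 + 10254\right) \left(-12585 + 264\right) = 22022 \left(-12321\right) = -271333062$)
$g{\left(y,a \right)} = -1 + 6 y$ ($g{\left(y,a \right)} = 6 y + \frac{1}{-1} = 6 y - 1 = -1 + 6 y$)
$\sqrt{g{\left(52 - 49,5 \right)} + q} = \sqrt{\left(-1 + 6 \left(52 - 49\right)\right) - 271333062} = \sqrt{\left(-1 + 6 \cdot 3\right) - 271333062} = \sqrt{\left(-1 + 18\right) - 271333062} = \sqrt{17 - 271333062} = \sqrt{-271333045} = i \sqrt{271333045}$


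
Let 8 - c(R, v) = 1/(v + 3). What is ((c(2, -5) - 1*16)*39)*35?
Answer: -20475/2 ≈ -10238.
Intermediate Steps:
c(R, v) = 8 - 1/(3 + v) (c(R, v) = 8 - 1/(v + 3) = 8 - 1/(3 + v))
((c(2, -5) - 1*16)*39)*35 = (((23 + 8*(-5))/(3 - 5) - 1*16)*39)*35 = (((23 - 40)/(-2) - 16)*39)*35 = ((-½*(-17) - 16)*39)*35 = ((17/2 - 16)*39)*35 = -15/2*39*35 = -585/2*35 = -20475/2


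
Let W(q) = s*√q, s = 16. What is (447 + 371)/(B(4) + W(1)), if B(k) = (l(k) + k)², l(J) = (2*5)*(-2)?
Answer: 409/136 ≈ 3.0074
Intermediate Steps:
l(J) = -20 (l(J) = 10*(-2) = -20)
W(q) = 16*√q
B(k) = (-20 + k)²
(447 + 371)/(B(4) + W(1)) = (447 + 371)/((-20 + 4)² + 16*√1) = 818/((-16)² + 16*1) = 818/(256 + 16) = 818/272 = 818*(1/272) = 409/136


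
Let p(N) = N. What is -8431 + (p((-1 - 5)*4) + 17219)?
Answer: 8764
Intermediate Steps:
-8431 + (p((-1 - 5)*4) + 17219) = -8431 + ((-1 - 5)*4 + 17219) = -8431 + (-6*4 + 17219) = -8431 + (-24 + 17219) = -8431 + 17195 = 8764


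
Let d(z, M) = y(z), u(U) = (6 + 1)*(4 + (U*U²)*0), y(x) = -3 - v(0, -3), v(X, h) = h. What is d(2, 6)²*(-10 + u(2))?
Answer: 0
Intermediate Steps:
y(x) = 0 (y(x) = -3 - 1*(-3) = -3 + 3 = 0)
u(U) = 28 (u(U) = 7*(4 + U³*0) = 7*(4 + 0) = 7*4 = 28)
d(z, M) = 0
d(2, 6)²*(-10 + u(2)) = 0²*(-10 + 28) = 0*18 = 0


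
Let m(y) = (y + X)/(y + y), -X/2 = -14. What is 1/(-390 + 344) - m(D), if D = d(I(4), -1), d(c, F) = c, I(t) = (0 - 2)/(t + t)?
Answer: 1276/23 ≈ 55.478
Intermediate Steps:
X = 28 (X = -2*(-14) = 28)
I(t) = -1/t (I(t) = -2*1/(2*t) = -1/t)
D = -1/4 ≈ -0.25000
m(y) = (28 + y)/(2*y) (m(y) = (y + 28)/(y + y) = (28 + y)/((2*y)) = (28 + y)*(1/(2*y)) = (28 + y)/(2*y))
1/(-390 + 344) - m(D) = 1/(-390 + 344) - (28 - 1/4)/(2*(-1/4)) = 1/(-46) - (-4)*111/(2*4) = -1/46 - 1*(-111/2) = -1/46 + 111/2 = 1276/23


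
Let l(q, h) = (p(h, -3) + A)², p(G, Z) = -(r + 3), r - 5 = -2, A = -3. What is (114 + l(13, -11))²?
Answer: 38025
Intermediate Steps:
r = 3 (r = 5 - 2 = 3)
p(G, Z) = -6 (p(G, Z) = -(3 + 3) = -1*6 = -6)
l(q, h) = 81 (l(q, h) = (-6 - 3)² = (-9)² = 81)
(114 + l(13, -11))² = (114 + 81)² = 195² = 38025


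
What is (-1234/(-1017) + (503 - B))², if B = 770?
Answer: 73064793025/1034289 ≈ 70643.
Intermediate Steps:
(-1234/(-1017) + (503 - B))² = (-1234/(-1017) + (503 - 1*770))² = (-1234*(-1/1017) + (503 - 770))² = (1234/1017 - 267)² = (-270305/1017)² = 73064793025/1034289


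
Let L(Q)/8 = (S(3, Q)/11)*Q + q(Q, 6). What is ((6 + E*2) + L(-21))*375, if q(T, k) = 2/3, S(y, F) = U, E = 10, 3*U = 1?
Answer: 108250/11 ≈ 9840.9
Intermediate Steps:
U = 1/3 (U = (1/3)*1 = 1/3 ≈ 0.33333)
S(y, F) = 1/3
q(T, k) = 2/3 (q(T, k) = 2*(1/3) = 2/3)
L(Q) = 16/3 + 8*Q/33 (L(Q) = 8*(((1/3)/11)*Q + 2/3) = 8*(((1/3)*(1/11))*Q + 2/3) = 8*(Q/33 + 2/3) = 8*(2/3 + Q/33) = 16/3 + 8*Q/33)
((6 + E*2) + L(-21))*375 = ((6 + 10*2) + (16/3 + (8/33)*(-21)))*375 = ((6 + 20) + (16/3 - 56/11))*375 = (26 + 8/33)*375 = (866/33)*375 = 108250/11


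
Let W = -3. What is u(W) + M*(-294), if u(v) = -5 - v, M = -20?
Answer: 5878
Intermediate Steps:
u(W) + M*(-294) = (-5 - 1*(-3)) - 20*(-294) = (-5 + 3) + 5880 = -2 + 5880 = 5878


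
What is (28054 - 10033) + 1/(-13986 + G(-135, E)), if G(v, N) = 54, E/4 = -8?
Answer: 251068571/13932 ≈ 18021.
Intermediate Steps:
E = -32 (E = 4*(-8) = -32)
(28054 - 10033) + 1/(-13986 + G(-135, E)) = (28054 - 10033) + 1/(-13986 + 54) = 18021 + 1/(-13932) = 18021 - 1/13932 = 251068571/13932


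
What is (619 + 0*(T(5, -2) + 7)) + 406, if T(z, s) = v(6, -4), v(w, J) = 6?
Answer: 1025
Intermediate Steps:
T(z, s) = 6
(619 + 0*(T(5, -2) + 7)) + 406 = (619 + 0*(6 + 7)) + 406 = (619 + 0*13) + 406 = (619 + 0) + 406 = 619 + 406 = 1025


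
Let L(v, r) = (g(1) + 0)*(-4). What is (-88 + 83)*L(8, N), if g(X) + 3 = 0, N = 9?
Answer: -60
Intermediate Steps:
g(X) = -3 (g(X) = -3 + 0 = -3)
L(v, r) = 12 (L(v, r) = (-3 + 0)*(-4) = -3*(-4) = 12)
(-88 + 83)*L(8, N) = (-88 + 83)*12 = -5*12 = -60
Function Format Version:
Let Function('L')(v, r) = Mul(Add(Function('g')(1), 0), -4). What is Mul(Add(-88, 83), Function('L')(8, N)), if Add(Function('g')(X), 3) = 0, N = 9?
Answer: -60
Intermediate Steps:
Function('g')(X) = -3 (Function('g')(X) = Add(-3, 0) = -3)
Function('L')(v, r) = 12 (Function('L')(v, r) = Mul(Add(-3, 0), -4) = Mul(-3, -4) = 12)
Mul(Add(-88, 83), Function('L')(8, N)) = Mul(Add(-88, 83), 12) = Mul(-5, 12) = -60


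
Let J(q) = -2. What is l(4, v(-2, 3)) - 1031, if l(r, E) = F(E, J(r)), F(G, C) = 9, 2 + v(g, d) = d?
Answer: -1022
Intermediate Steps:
v(g, d) = -2 + d
l(r, E) = 9
l(4, v(-2, 3)) - 1031 = 9 - 1031 = -1022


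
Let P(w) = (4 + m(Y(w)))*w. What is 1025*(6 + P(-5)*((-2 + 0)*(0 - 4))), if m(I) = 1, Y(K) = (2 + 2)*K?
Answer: -198850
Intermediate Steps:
Y(K) = 4*K
P(w) = 5*w (P(w) = (4 + 1)*w = 5*w)
1025*(6 + P(-5)*((-2 + 0)*(0 - 4))) = 1025*(6 + (5*(-5))*((-2 + 0)*(0 - 4))) = 1025*(6 - (-50)*(-4)) = 1025*(6 - 25*8) = 1025*(6 - 200) = 1025*(-194) = -198850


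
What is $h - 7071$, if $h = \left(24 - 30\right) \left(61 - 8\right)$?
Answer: $-7389$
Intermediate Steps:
$h = -318$ ($h = \left(24 - 30\right) 53 = \left(-6\right) 53 = -318$)
$h - 7071 = -318 - 7071 = -7389$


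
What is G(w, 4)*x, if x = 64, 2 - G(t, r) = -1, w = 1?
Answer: 192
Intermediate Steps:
G(t, r) = 3 (G(t, r) = 2 - 1*(-1) = 2 + 1 = 3)
G(w, 4)*x = 3*64 = 192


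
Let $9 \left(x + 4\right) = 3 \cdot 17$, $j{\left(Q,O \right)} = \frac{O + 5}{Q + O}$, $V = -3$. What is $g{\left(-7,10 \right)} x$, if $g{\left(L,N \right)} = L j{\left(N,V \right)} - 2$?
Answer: $- \frac{20}{3} \approx -6.6667$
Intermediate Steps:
$j{\left(Q,O \right)} = \frac{5 + O}{O + Q}$
$g{\left(L,N \right)} = -2 + \frac{2 L}{-3 + N}$ ($g{\left(L,N \right)} = L \frac{5 - 3}{-3 + N} - 2 = L \frac{1}{-3 + N} 2 - 2 = L \frac{2}{-3 + N} - 2 = \frac{2 L}{-3 + N} - 2 = -2 + \frac{2 L}{-3 + N}$)
$x = \frac{5}{3}$ ($x = -4 + \frac{3 \cdot 17}{9} = -4 + \frac{1}{9} \cdot 51 = -4 + \frac{17}{3} = \frac{5}{3} \approx 1.6667$)
$g{\left(-7,10 \right)} x = \frac{2 \left(3 - 7 - 10\right)}{-3 + 10} \cdot \frac{5}{3} = \frac{2 \left(3 - 7 - 10\right)}{7} \cdot \frac{5}{3} = 2 \cdot \frac{1}{7} \left(-14\right) \frac{5}{3} = \left(-4\right) \frac{5}{3} = - \frac{20}{3}$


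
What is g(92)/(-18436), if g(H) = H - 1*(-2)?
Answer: -47/9218 ≈ -0.0050987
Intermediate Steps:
g(H) = 2 + H (g(H) = H + 2 = 2 + H)
g(92)/(-18436) = (2 + 92)/(-18436) = 94*(-1/18436) = -47/9218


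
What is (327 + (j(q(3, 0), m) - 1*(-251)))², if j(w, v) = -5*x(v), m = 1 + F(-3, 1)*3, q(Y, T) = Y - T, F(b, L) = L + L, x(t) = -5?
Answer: 363609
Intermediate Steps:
F(b, L) = 2*L
m = 7 (m = 1 + (2*1)*3 = 1 + 2*3 = 1 + 6 = 7)
j(w, v) = 25 (j(w, v) = -5*(-5) = 25)
(327 + (j(q(3, 0), m) - 1*(-251)))² = (327 + (25 - 1*(-251)))² = (327 + (25 + 251))² = (327 + 276)² = 603² = 363609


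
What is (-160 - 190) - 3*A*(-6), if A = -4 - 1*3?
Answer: -476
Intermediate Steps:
A = -7 (A = -4 - 3 = -7)
(-160 - 190) - 3*A*(-6) = (-160 - 190) - 3*(-7)*(-6) = -350 + 21*(-6) = -350 - 126 = -476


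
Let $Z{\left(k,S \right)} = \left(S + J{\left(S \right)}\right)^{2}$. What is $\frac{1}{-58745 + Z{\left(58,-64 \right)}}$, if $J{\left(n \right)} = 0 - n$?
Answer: $- \frac{1}{58745} \approx -1.7023 \cdot 10^{-5}$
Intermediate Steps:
$J{\left(n \right)} = - n$
$Z{\left(k,S \right)} = 0$ ($Z{\left(k,S \right)} = \left(S - S\right)^{2} = 0^{2} = 0$)
$\frac{1}{-58745 + Z{\left(58,-64 \right)}} = \frac{1}{-58745 + 0} = \frac{1}{-58745} = - \frac{1}{58745}$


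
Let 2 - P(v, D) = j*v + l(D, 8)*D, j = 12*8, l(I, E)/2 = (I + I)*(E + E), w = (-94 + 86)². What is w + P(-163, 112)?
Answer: -787102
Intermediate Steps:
w = 64 (w = (-8)² = 64)
l(I, E) = 8*E*I (l(I, E) = 2*((I + I)*(E + E)) = 2*((2*I)*(2*E)) = 2*(4*E*I) = 8*E*I)
j = 96
P(v, D) = 2 - 96*v - 64*D² (P(v, D) = 2 - (96*v + (8*8*D)*D) = 2 - (96*v + (64*D)*D) = 2 - (96*v + 64*D²) = 2 - (64*D² + 96*v) = 2 + (-96*v - 64*D²) = 2 - 96*v - 64*D²)
w + P(-163, 112) = 64 + (2 - 96*(-163) - 64*112²) = 64 + (2 + 15648 - 64*12544) = 64 + (2 + 15648 - 802816) = 64 - 787166 = -787102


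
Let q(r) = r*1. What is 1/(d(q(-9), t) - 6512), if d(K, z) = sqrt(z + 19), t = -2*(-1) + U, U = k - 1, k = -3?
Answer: -6512/42406127 - sqrt(17)/42406127 ≈ -0.00015366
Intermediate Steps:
q(r) = r
U = -4 (U = -3 - 1 = -4)
t = -2 (t = -2*(-1) - 4 = 2 - 4 = -2)
d(K, z) = sqrt(19 + z)
1/(d(q(-9), t) - 6512) = 1/(sqrt(19 - 2) - 6512) = 1/(sqrt(17) - 6512) = 1/(-6512 + sqrt(17))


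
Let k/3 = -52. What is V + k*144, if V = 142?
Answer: -22322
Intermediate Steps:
k = -156 (k = 3*(-52) = -156)
V + k*144 = 142 - 156*144 = 142 - 22464 = -22322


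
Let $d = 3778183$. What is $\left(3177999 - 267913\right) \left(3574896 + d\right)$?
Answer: $21398092254794$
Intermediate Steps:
$\left(3177999 - 267913\right) \left(3574896 + d\right) = \left(3177999 - 267913\right) \left(3574896 + 3778183\right) = 2910086 \cdot 7353079 = 21398092254794$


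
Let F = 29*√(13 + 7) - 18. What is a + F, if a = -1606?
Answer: -1624 + 58*√5 ≈ -1494.3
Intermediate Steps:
F = -18 + 58*√5 (F = 29*√20 - 18 = 29*(2*√5) - 18 = 58*√5 - 18 = -18 + 58*√5 ≈ 111.69)
a + F = -1606 + (-18 + 58*√5) = -1624 + 58*√5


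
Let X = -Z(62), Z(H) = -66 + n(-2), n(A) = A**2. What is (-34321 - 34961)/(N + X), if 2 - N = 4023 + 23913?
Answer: 34641/13936 ≈ 2.4857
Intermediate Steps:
N = -27934 (N = 2 - (4023 + 23913) = 2 - 1*27936 = 2 - 27936 = -27934)
Z(H) = -62 (Z(H) = -66 + (-2)**2 = -66 + 4 = -62)
X = 62 (X = -1*(-62) = 62)
(-34321 - 34961)/(N + X) = (-34321 - 34961)/(-27934 + 62) = -69282/(-27872) = -69282*(-1/27872) = 34641/13936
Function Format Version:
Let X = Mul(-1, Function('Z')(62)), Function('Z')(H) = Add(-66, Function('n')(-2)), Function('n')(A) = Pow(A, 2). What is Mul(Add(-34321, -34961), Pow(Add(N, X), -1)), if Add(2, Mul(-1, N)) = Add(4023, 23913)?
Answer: Rational(34641, 13936) ≈ 2.4857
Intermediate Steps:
N = -27934 (N = Add(2, Mul(-1, Add(4023, 23913))) = Add(2, Mul(-1, 27936)) = Add(2, -27936) = -27934)
Function('Z')(H) = -62 (Function('Z')(H) = Add(-66, Pow(-2, 2)) = Add(-66, 4) = -62)
X = 62 (X = Mul(-1, -62) = 62)
Mul(Add(-34321, -34961), Pow(Add(N, X), -1)) = Mul(Add(-34321, -34961), Pow(Add(-27934, 62), -1)) = Mul(-69282, Pow(-27872, -1)) = Mul(-69282, Rational(-1, 27872)) = Rational(34641, 13936)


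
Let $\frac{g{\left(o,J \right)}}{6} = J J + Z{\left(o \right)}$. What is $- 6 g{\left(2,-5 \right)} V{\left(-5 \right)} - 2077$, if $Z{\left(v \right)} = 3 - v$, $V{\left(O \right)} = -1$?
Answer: $-1141$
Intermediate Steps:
$g{\left(o,J \right)} = 18 - 6 o + 6 J^{2}$ ($g{\left(o,J \right)} = 6 \left(J J - \left(-3 + o\right)\right) = 6 \left(J^{2} - \left(-3 + o\right)\right) = 6 \left(3 + J^{2} - o\right) = 18 - 6 o + 6 J^{2}$)
$- 6 g{\left(2,-5 \right)} V{\left(-5 \right)} - 2077 = - 6 \left(18 - 12 + 6 \left(-5\right)^{2}\right) \left(-1\right) - 2077 = - 6 \left(18 - 12 + 6 \cdot 25\right) \left(-1\right) - 2077 = - 6 \left(18 - 12 + 150\right) \left(-1\right) - 2077 = \left(-6\right) 156 \left(-1\right) - 2077 = \left(-936\right) \left(-1\right) - 2077 = 936 - 2077 = -1141$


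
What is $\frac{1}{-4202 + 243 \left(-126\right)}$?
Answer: $- \frac{1}{34820} \approx -2.8719 \cdot 10^{-5}$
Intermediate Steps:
$\frac{1}{-4202 + 243 \left(-126\right)} = \frac{1}{-4202 - 30618} = \frac{1}{-34820} = - \frac{1}{34820}$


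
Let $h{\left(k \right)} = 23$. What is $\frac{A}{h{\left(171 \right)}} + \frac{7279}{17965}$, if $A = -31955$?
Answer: $- \frac{573904158}{413195} \approx -1388.9$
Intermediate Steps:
$\frac{A}{h{\left(171 \right)}} + \frac{7279}{17965} = - \frac{31955}{23} + \frac{7279}{17965} = - \frac{573904158}{413195}$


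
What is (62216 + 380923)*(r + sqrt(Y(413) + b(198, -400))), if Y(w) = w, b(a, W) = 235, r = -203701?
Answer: -90267857439 + 7976502*sqrt(2) ≈ -9.0257e+10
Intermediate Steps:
(62216 + 380923)*(r + sqrt(Y(413) + b(198, -400))) = (62216 + 380923)*(-203701 + sqrt(413 + 235)) = 443139*(-203701 + sqrt(648)) = 443139*(-203701 + 18*sqrt(2)) = -90267857439 + 7976502*sqrt(2)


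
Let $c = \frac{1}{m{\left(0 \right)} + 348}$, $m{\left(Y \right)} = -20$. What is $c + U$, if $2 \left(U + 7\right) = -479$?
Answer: $- \frac{80851}{328} \approx -246.5$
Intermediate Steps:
$U = - \frac{493}{2}$ ($U = -7 + \frac{1}{2} \left(-479\right) = -7 - \frac{479}{2} = - \frac{493}{2} \approx -246.5$)
$c = \frac{1}{328}$ ($c = \frac{1}{-20 + 348} = \frac{1}{328} \approx 0.0030488$)
$c + U = \frac{1}{328} - \frac{493}{2} = - \frac{80851}{328}$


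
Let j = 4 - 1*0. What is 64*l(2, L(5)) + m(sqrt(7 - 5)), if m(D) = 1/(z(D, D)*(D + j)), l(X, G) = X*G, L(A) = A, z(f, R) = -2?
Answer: 4479/7 + sqrt(2)/28 ≈ 639.91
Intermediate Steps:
j = 4 (j = 4 + 0 = 4)
l(X, G) = G*X
m(D) = 1/(-8 - 2*D) (m(D) = 1/(-2*(D + 4)) = 1/(-2*(4 + D)) = 1/(-8 - 2*D))
64*l(2, L(5)) + m(sqrt(7 - 5)) = 64*(5*2) - 1/(8 + 2*sqrt(7 - 5)) = 64*10 - 1/(8 + 2*sqrt(2)) = 640 - 1/(8 + 2*sqrt(2))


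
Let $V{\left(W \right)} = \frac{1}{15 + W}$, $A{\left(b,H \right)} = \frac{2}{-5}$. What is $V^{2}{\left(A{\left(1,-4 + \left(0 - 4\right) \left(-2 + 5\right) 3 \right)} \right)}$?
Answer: $\frac{25}{5329} \approx 0.0046913$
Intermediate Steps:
$A{\left(b,H \right)} = - \frac{2}{5}$ ($A{\left(b,H \right)} = 2 \left(- \frac{1}{5}\right) = - \frac{2}{5}$)
$V^{2}{\left(A{\left(1,-4 + \left(0 - 4\right) \left(-2 + 5\right) 3 \right)} \right)} = \left(\frac{1}{15 - \frac{2}{5}}\right)^{2} = \left(\frac{1}{\frac{73}{5}}\right)^{2} = \left(\frac{5}{73}\right)^{2} = \frac{25}{5329}$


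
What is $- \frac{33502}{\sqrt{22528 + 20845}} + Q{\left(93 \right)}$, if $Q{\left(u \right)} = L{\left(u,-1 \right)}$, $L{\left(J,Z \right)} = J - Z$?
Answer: $94 - \frac{33502 \sqrt{43373}}{43373} \approx -66.865$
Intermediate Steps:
$Q{\left(u \right)} = 1 + u$ ($Q{\left(u \right)} = u - -1 = u + 1 = 1 + u$)
$- \frac{33502}{\sqrt{22528 + 20845}} + Q{\left(93 \right)} = - \frac{33502}{\sqrt{22528 + 20845}} + \left(1 + 93\right) = - \frac{33502}{\sqrt{43373}} + 94 = - 33502 \frac{\sqrt{43373}}{43373} + 94 = - \frac{33502 \sqrt{43373}}{43373} + 94 = 94 - \frac{33502 \sqrt{43373}}{43373}$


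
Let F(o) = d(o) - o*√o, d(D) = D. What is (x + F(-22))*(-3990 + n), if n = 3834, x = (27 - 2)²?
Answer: -94068 - 3432*I*√22 ≈ -94068.0 - 16098.0*I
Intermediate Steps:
x = 625 (x = 25² = 625)
F(o) = o - o^(3/2) (F(o) = o - o*√o = o - o^(3/2))
(x + F(-22))*(-3990 + n) = (625 + (-22 - (-22)^(3/2)))*(-3990 + 3834) = (625 + (-22 - (-22)*I*√22))*(-156) = (625 + (-22 + 22*I*√22))*(-156) = (603 + 22*I*√22)*(-156) = -94068 - 3432*I*√22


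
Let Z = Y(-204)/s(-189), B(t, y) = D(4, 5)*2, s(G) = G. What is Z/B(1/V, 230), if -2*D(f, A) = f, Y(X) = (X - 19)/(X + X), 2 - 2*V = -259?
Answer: 223/308448 ≈ 0.00072297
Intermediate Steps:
V = 261/2 (V = 1 - 1/2*(-259) = 1 + 259/2 = 261/2 ≈ 130.50)
Y(X) = (-19 + X)/(2*X) (Y(X) = (-19 + X)/((2*X)) = (-19 + X)*(1/(2*X)) = (-19 + X)/(2*X))
D(f, A) = -f/2
B(t, y) = -4 (B(t, y) = -1/2*4*2 = -2*2 = -4)
Z = -223/77112 (Z = ((1/2)*(-19 - 204)/(-204))/(-189) = ((1/2)*(-1/204)*(-223))*(-1/189) = (223/408)*(-1/189) = -223/77112 ≈ -0.0028919)
Z/B(1/V, 230) = -223/77112/(-4) = -223/77112*(-1/4) = 223/308448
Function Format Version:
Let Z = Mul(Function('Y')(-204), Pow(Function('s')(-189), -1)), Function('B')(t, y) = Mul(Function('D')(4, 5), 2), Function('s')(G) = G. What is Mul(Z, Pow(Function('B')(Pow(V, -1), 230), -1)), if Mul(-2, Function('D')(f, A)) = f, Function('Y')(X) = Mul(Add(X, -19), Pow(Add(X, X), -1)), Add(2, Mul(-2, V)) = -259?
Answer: Rational(223, 308448) ≈ 0.00072297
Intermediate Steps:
V = Rational(261, 2) (V = Add(1, Mul(Rational(-1, 2), -259)) = Add(1, Rational(259, 2)) = Rational(261, 2) ≈ 130.50)
Function('Y')(X) = Mul(Rational(1, 2), Pow(X, -1), Add(-19, X)) (Function('Y')(X) = Mul(Add(-19, X), Pow(Mul(2, X), -1)) = Mul(Add(-19, X), Mul(Rational(1, 2), Pow(X, -1))) = Mul(Rational(1, 2), Pow(X, -1), Add(-19, X)))
Function('D')(f, A) = Mul(Rational(-1, 2), f)
Function('B')(t, y) = -4 (Function('B')(t, y) = Mul(Mul(Rational(-1, 2), 4), 2) = Mul(-2, 2) = -4)
Z = Rational(-223, 77112) (Z = Mul(Mul(Rational(1, 2), Pow(-204, -1), Add(-19, -204)), Pow(-189, -1)) = Mul(Mul(Rational(1, 2), Rational(-1, 204), -223), Rational(-1, 189)) = Mul(Rational(223, 408), Rational(-1, 189)) = Rational(-223, 77112) ≈ -0.0028919)
Mul(Z, Pow(Function('B')(Pow(V, -1), 230), -1)) = Mul(Rational(-223, 77112), Pow(-4, -1)) = Mul(Rational(-223, 77112), Rational(-1, 4)) = Rational(223, 308448)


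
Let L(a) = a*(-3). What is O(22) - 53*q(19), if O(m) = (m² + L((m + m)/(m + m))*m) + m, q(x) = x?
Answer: -567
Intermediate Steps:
L(a) = -3*a
O(m) = m² - 2*m (O(m) = (m² + (-3*(m + m)/(m + m))*m) + m = (m² + (-3*2*m/(2*m))*m) + m = (m² + (-3*2*m*1/(2*m))*m) + m = (m² + (-3*1)*m) + m = (m² - 3*m) + m = m² - 2*m)
O(22) - 53*q(19) = 22*(-2 + 22) - 53*19 = 22*20 - 1007 = 440 - 1007 = -567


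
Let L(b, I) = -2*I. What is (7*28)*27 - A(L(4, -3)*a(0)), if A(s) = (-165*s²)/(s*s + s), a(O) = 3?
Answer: 103518/19 ≈ 5448.3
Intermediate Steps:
A(s) = -165*s²/(s + s²) (A(s) = (-165*s²)/(s² + s) = (-165*s²)/(s + s²) = -165*s²/(s + s²))
(7*28)*27 - A(L(4, -3)*a(0)) = (7*28)*27 - (-165)*-2*(-3)*3/(1 - 2*(-3)*3) = 196*27 - (-165)*6*3/(1 + 6*3) = 5292 - (-165)*18/(1 + 18) = 5292 - (-165)*18/19 = 5292 - 1*(-2970/19) = 5292 + 2970/19 = 103518/19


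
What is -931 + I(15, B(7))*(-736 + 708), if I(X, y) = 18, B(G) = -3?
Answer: -1435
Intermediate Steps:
-931 + I(15, B(7))*(-736 + 708) = -931 + 18*(-736 + 708) = -931 + 18*(-28) = -931 - 504 = -1435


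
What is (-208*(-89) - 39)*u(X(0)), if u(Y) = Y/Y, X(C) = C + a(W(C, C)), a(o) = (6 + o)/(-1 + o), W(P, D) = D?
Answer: 18473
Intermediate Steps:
a(o) = (6 + o)/(-1 + o)
X(C) = C + (6 + C)/(-1 + C)
u(Y) = 1
(-208*(-89) - 39)*u(X(0)) = (-208*(-89) - 39)*1 = (18512 - 39)*1 = 18473*1 = 18473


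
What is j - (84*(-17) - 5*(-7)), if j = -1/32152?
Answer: 44787735/32152 ≈ 1393.0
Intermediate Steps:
j = -1/32152 (j = -1*1/32152 = -1/32152 ≈ -3.1102e-5)
j - (84*(-17) - 5*(-7)) = -1/32152 - (84*(-17) - 5*(-7)) = -1/32152 - (-1428 + 35) = -1/32152 - 1*(-1393) = -1/32152 + 1393 = 44787735/32152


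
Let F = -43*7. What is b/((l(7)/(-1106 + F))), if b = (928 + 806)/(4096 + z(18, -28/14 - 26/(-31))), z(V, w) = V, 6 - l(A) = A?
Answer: 71757/121 ≈ 593.03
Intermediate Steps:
l(A) = 6 - A
F = -301
b = 51/121 (b = (928 + 806)/(4096 + 18) = 1734/4114 = 1734*(1/4114) = 51/121 ≈ 0.42149)
b/((l(7)/(-1106 + F))) = 51/(121*(((6 - 1*7)/(-1106 - 301)))) = 51/(121*(((6 - 7)/(-1407)))) = 51/(121*((-1*(-1/1407)))) = 51/(121*(1/1407)) = (51/121)*1407 = 71757/121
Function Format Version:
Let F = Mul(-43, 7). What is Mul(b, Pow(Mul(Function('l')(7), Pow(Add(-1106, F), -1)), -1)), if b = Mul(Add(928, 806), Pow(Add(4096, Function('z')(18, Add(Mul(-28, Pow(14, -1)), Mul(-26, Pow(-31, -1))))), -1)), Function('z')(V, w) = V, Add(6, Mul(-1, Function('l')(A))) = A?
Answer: Rational(71757, 121) ≈ 593.03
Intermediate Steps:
Function('l')(A) = Add(6, Mul(-1, A))
F = -301
b = Rational(51, 121) (b = Mul(Add(928, 806), Pow(Add(4096, 18), -1)) = Mul(1734, Pow(4114, -1)) = Mul(1734, Rational(1, 4114)) = Rational(51, 121) ≈ 0.42149)
Mul(b, Pow(Mul(Function('l')(7), Pow(Add(-1106, F), -1)), -1)) = Mul(Rational(51, 121), Pow(Mul(Add(6, Mul(-1, 7)), Pow(Add(-1106, -301), -1)), -1)) = Mul(Rational(51, 121), Pow(Mul(Add(6, -7), Pow(-1407, -1)), -1)) = Mul(Rational(51, 121), Pow(Mul(-1, Rational(-1, 1407)), -1)) = Mul(Rational(51, 121), Pow(Rational(1, 1407), -1)) = Mul(Rational(51, 121), 1407) = Rational(71757, 121)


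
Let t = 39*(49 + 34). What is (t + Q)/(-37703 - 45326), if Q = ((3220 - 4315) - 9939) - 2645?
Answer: 10442/83029 ≈ 0.12576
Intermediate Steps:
t = 3237 (t = 39*83 = 3237)
Q = -13679 (Q = (-1095 - 9939) - 2645 = -11034 - 2645 = -13679)
(t + Q)/(-37703 - 45326) = (3237 - 13679)/(-37703 - 45326) = -10442/(-83029) = -10442*(-1/83029) = 10442/83029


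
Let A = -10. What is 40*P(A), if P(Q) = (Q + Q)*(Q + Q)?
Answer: 16000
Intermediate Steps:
P(Q) = 4*Q² (P(Q) = (2*Q)*(2*Q) = 4*Q²)
40*P(A) = 40*(4*(-10)²) = 40*(4*100) = 40*400 = 16000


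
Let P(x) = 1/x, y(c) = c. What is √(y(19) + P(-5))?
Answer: √470/5 ≈ 4.3359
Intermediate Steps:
√(y(19) + P(-5)) = √(19 + 1/(-5)) = √(19 - ⅕) = √(94/5) = √470/5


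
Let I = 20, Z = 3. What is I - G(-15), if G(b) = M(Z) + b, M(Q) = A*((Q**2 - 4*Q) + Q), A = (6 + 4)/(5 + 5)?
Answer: 35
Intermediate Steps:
A = 1 (A = 10/10 = 10*(1/10) = 1)
M(Q) = Q**2 - 3*Q (M(Q) = 1*((Q**2 - 4*Q) + Q) = 1*(Q**2 - 3*Q) = Q**2 - 3*Q)
G(b) = b (G(b) = 3*(-3 + 3) + b = 3*0 + b = 0 + b = b)
I - G(-15) = 20 - 1*(-15) = 20 + 15 = 35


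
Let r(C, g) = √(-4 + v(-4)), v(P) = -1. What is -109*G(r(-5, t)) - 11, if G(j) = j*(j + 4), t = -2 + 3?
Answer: 534 - 436*I*√5 ≈ 534.0 - 974.93*I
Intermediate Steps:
t = 1
r(C, g) = I*√5 (r(C, g) = √(-4 - 1) = √(-5) = I*√5)
G(j) = j*(4 + j)
-109*G(r(-5, t)) - 11 = -109*I*√5*(4 + I*√5) - 11 = -11 - 109*I*√5*(4 + I*√5)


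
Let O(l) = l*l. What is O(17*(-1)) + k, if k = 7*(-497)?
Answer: -3190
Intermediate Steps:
O(l) = l²
k = -3479
O(17*(-1)) + k = (17*(-1))² - 3479 = (-17)² - 3479 = 289 - 3479 = -3190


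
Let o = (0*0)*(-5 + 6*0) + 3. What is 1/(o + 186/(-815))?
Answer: 815/2259 ≈ 0.36078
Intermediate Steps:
o = 3 (o = 0*(-5 + 0) + 3 = 0*(-5) + 3 = 0 + 3 = 3)
1/(o + 186/(-815)) = 1/(3 + 186/(-815)) = 1/(3 + 186*(-1/815)) = 1/(3 - 186/815) = 1/(2259/815) = 815/2259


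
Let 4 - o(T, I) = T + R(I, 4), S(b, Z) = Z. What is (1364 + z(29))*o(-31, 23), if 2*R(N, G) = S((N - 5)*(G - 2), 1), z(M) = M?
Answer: 96117/2 ≈ 48059.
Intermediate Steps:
R(N, G) = ½ (R(N, G) = (½)*1 = ½)
o(T, I) = 7/2 - T (o(T, I) = 4 - (T + ½) = 4 - (½ + T) = 4 + (-½ - T) = 7/2 - T)
(1364 + z(29))*o(-31, 23) = (1364 + 29)*(7/2 - 1*(-31)) = 1393*(7/2 + 31) = 1393*(69/2) = 96117/2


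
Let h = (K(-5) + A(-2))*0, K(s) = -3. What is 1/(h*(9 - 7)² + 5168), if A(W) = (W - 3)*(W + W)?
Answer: 1/5168 ≈ 0.00019350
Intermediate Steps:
A(W) = 2*W*(-3 + W) (A(W) = (-3 + W)*(2*W) = 2*W*(-3 + W))
h = 0 (h = (-3 + 2*(-2)*(-3 - 2))*0 = (-3 + 2*(-2)*(-5))*0 = (-3 + 20)*0 = 17*0 = 0)
1/(h*(9 - 7)² + 5168) = 1/(0*(9 - 7)² + 5168) = 1/(0*2² + 5168) = 1/(0*4 + 5168) = 1/(0 + 5168) = 1/5168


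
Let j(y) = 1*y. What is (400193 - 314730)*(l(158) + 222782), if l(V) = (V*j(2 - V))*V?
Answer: -313786121726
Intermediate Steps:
j(y) = y
l(V) = V**2*(2 - V) (l(V) = (V*(2 - V))*V = V**2*(2 - V))
(400193 - 314730)*(l(158) + 222782) = (400193 - 314730)*(158**2*(2 - 1*158) + 222782) = 85463*(24964*(2 - 158) + 222782) = 85463*(24964*(-156) + 222782) = 85463*(-3894384 + 222782) = 85463*(-3671602) = -313786121726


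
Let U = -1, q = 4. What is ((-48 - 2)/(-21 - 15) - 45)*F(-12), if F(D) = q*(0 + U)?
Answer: 1570/9 ≈ 174.44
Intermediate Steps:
F(D) = -4 (F(D) = 4*(0 - 1) = 4*(-1) = -4)
((-48 - 2)/(-21 - 15) - 45)*F(-12) = ((-48 - 2)/(-21 - 15) - 45)*(-4) = (-50/(-36) - 45)*(-4) = (-50*(-1/36) - 45)*(-4) = (25/18 - 45)*(-4) = -785/18*(-4) = 1570/9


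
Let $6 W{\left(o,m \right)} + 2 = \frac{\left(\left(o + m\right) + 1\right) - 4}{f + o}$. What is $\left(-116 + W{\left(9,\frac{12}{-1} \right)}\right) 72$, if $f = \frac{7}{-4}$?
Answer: $- \frac{243192}{29} \approx -8385.9$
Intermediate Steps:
$f = - \frac{7}{4}$ ($f = 7 \left(- \frac{1}{4}\right) = - \frac{7}{4} \approx -1.75$)
$W{\left(o,m \right)} = - \frac{1}{3} + \frac{-3 + m + o}{6 \left(- \frac{7}{4} + o\right)}$ ($W{\left(o,m \right)} = - \frac{1}{3} + \frac{\left(\left(\left(o + m\right) + 1\right) - 4\right) \frac{1}{- \frac{7}{4} + o}}{6} = - \frac{1}{3} + \frac{\left(\left(\left(m + o\right) + 1\right) - 4\right) \frac{1}{- \frac{7}{4} + o}}{6} = - \frac{1}{3} + \frac{\left(\left(1 + m + o\right) - 4\right) \frac{1}{- \frac{7}{4} + o}}{6} = - \frac{1}{3} + \frac{\left(-3 + m + o\right) \frac{1}{- \frac{7}{4} + o}}{6} = - \frac{1}{3} + \frac{\frac{1}{- \frac{7}{4} + o} \left(-3 + m + o\right)}{6} = - \frac{1}{3} + \frac{-3 + m + o}{6 \left(- \frac{7}{4} + o\right)}$)
$\left(-116 + W{\left(9,\frac{12}{-1} \right)}\right) 72 = \left(-116 + \frac{1 - 18 + 2 \frac{12}{-1}}{3 \left(-7 + 4 \cdot 9\right)}\right) 72 = \left(-116 + \frac{1 - 18 + 2 \cdot 12 \left(-1\right)}{3 \left(-7 + 36\right)}\right) 72 = \left(-116 + \frac{1 - 18 + 2 \left(-12\right)}{3 \cdot 29}\right) 72 = \left(-116 + \frac{1}{3} \cdot \frac{1}{29} \left(1 - 18 - 24\right)\right) 72 = \left(-116 + \frac{1}{3} \cdot \frac{1}{29} \left(-41\right)\right) 72 = \left(-116 - \frac{41}{87}\right) 72 = \left(- \frac{10133}{87}\right) 72 = - \frac{243192}{29}$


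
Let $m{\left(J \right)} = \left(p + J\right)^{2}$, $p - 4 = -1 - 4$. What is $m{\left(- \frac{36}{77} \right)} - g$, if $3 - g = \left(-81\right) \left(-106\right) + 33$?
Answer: $\frac{51097033}{5929} \approx 8618.2$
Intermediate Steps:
$p = -1$ ($p = 4 - 5 = -1$)
$g = -8616$ ($g = 3 - \left(\left(-81\right) \left(-106\right) + 33\right) = 3 - \left(8586 + 33\right) = 3 - 8619 = -8616$)
$m{\left(J \right)} = \left(-1 + J\right)^{2}$
$m{\left(- \frac{36}{77} \right)} - g = \left(-1 - \frac{36}{77}\right)^{2} - -8616 = \left(-1 - \frac{36}{77}\right)^{2} + 8616 = \left(- \frac{113}{77}\right)^{2} + 8616 = \frac{12769}{5929} + 8616 = \frac{51097033}{5929}$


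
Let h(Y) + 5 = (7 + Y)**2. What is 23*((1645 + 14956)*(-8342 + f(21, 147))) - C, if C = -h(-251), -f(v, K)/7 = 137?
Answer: -3551276192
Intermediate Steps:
f(v, K) = -959 (f(v, K) = -7*137 = -959)
h(Y) = -5 + (7 + Y)**2
C = -59531 (C = -(-5 + (7 - 251)**2) = -(-5 + (-244)**2) = -(-5 + 59536) = -1*59531 = -59531)
23*((1645 + 14956)*(-8342 + f(21, 147))) - C = 23*((1645 + 14956)*(-8342 - 959)) - 1*(-59531) = 23*(16601*(-9301)) + 59531 = 23*(-154405901) + 59531 = -3551335723 + 59531 = -3551276192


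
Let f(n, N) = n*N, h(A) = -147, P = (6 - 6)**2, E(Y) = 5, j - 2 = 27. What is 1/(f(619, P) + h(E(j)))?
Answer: -1/147 ≈ -0.0068027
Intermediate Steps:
j = 29 (j = 2 + 27 = 29)
P = 0 (P = 0**2 = 0)
f(n, N) = N*n
1/(f(619, P) + h(E(j))) = 1/(0*619 - 147) = 1/(0 - 147) = 1/(-147) = -1/147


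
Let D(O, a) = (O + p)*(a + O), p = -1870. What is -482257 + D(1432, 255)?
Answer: -1221163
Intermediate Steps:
D(O, a) = (-1870 + O)*(O + a) (D(O, a) = (O - 1870)*(a + O) = (-1870 + O)*(O + a))
-482257 + D(1432, 255) = -482257 + (1432² - 1870*1432 - 1870*255 + 1432*255) = -482257 + (2050624 - 2677840 - 476850 + 365160) = -482257 - 738906 = -1221163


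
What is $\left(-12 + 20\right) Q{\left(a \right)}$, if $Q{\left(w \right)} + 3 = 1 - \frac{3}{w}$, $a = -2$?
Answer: $-4$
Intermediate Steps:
$Q{\left(w \right)} = -2 - \frac{3}{w}$ ($Q{\left(w \right)} = -3 + \left(1 - \frac{3}{w}\right) = -2 - \frac{3}{w}$)
$\left(-12 + 20\right) Q{\left(a \right)} = \left(-12 + 20\right) \left(-2 - \frac{3}{-2}\right) = 8 \left(-2 - - \frac{3}{2}\right) = 8 \left(-2 + \frac{3}{2}\right) = 8 \left(- \frac{1}{2}\right) = -4$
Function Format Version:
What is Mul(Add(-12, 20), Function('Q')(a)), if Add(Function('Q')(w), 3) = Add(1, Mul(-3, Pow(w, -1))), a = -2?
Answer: -4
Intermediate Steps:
Function('Q')(w) = Add(-2, Mul(-3, Pow(w, -1))) (Function('Q')(w) = Add(-3, Add(1, Mul(-3, Pow(w, -1)))) = Add(-2, Mul(-3, Pow(w, -1))))
Mul(Add(-12, 20), Function('Q')(a)) = Mul(Add(-12, 20), Add(-2, Mul(-3, Pow(-2, -1)))) = Mul(8, Add(-2, Mul(-3, Rational(-1, 2)))) = Mul(8, Add(-2, Rational(3, 2))) = Mul(8, Rational(-1, 2)) = -4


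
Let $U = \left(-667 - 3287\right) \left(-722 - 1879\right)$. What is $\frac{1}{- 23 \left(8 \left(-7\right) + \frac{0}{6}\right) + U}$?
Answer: $\frac{1}{10285642} \approx 9.7223 \cdot 10^{-8}$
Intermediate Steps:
$U = 10284354$ ($U = \left(-3954\right) \left(-2601\right) = 10284354$)
$\frac{1}{- 23 \left(8 \left(-7\right) + \frac{0}{6}\right) + U} = \frac{1}{- 23 \left(8 \left(-7\right) + \frac{0}{6}\right) + 10284354} = \frac{1}{- 23 \left(-56 + 0 \cdot \frac{1}{6}\right) + 10284354} = \frac{1}{- 23 \left(-56 + 0\right) + 10284354} = \frac{1}{\left(-23\right) \left(-56\right) + 10284354} = \frac{1}{1288 + 10284354} = \frac{1}{10285642}$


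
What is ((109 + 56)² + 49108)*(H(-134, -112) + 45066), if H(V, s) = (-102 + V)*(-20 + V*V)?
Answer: -319669627390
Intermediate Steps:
H(V, s) = (-102 + V)*(-20 + V²)
((109 + 56)² + 49108)*(H(-134, -112) + 45066) = ((109 + 56)² + 49108)*((2040 + (-134)³ - 102*(-134)² - 20*(-134)) + 45066) = (165² + 49108)*((2040 - 2406104 - 102*17956 + 2680) + 45066) = (27225 + 49108)*((2040 - 2406104 - 1831512 + 2680) + 45066) = 76333*(-4232896 + 45066) = 76333*(-4187830) = -319669627390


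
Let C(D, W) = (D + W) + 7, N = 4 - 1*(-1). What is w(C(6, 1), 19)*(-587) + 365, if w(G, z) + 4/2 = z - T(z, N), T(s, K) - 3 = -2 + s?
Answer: 2126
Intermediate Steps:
N = 5 (N = 4 + 1 = 5)
C(D, W) = 7 + D + W
T(s, K) = 1 + s (T(s, K) = 3 + (-2 + s) = 1 + s)
w(G, z) = -3 (w(G, z) = -2 + (z - (1 + z)) = -2 + (z + (-1 - z)) = -2 - 1 = -3)
w(C(6, 1), 19)*(-587) + 365 = -3*(-587) + 365 = 1761 + 365 = 2126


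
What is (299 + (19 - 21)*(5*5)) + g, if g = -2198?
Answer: -1949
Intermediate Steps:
(299 + (19 - 21)*(5*5)) + g = (299 + (19 - 21)*(5*5)) - 2198 = (299 - 2*25) - 2198 = (299 - 50) - 2198 = 249 - 2198 = -1949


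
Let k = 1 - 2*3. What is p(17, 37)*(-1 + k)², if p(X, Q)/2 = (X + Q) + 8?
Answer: 4464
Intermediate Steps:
p(X, Q) = 16 + 2*Q + 2*X (p(X, Q) = 2*((X + Q) + 8) = 2*((Q + X) + 8) = 2*(8 + Q + X) = 16 + 2*Q + 2*X)
k = -5 (k = 1 - 6 = -5)
p(17, 37)*(-1 + k)² = (16 + 2*37 + 2*17)*(-1 - 5)² = (16 + 74 + 34)*(-6)² = 124*36 = 4464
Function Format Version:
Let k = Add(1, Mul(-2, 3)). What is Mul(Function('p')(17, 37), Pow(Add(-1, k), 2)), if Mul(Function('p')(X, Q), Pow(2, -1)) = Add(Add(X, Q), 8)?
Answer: 4464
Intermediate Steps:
Function('p')(X, Q) = Add(16, Mul(2, Q), Mul(2, X)) (Function('p')(X, Q) = Mul(2, Add(Add(X, Q), 8)) = Mul(2, Add(Add(Q, X), 8)) = Mul(2, Add(8, Q, X)) = Add(16, Mul(2, Q), Mul(2, X)))
k = -5 (k = Add(1, -6) = -5)
Mul(Function('p')(17, 37), Pow(Add(-1, k), 2)) = Mul(Add(16, Mul(2, 37), Mul(2, 17)), Pow(Add(-1, -5), 2)) = Mul(Add(16, 74, 34), Pow(-6, 2)) = Mul(124, 36) = 4464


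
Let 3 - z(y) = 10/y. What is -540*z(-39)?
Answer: -22860/13 ≈ -1758.5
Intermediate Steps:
z(y) = 3 - 10/y
-540*z(-39) = -540*(3 - 10/(-39)) = -540*(3 - 10*(-1/39)) = -540*(3 + 10/39) = -540*127/39 = -22860/13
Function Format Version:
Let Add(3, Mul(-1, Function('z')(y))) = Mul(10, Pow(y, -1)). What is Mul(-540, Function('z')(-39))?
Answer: Rational(-22860, 13) ≈ -1758.5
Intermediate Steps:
Function('z')(y) = Add(3, Mul(-10, Pow(y, -1))) (Function('z')(y) = Add(3, Mul(-1, Mul(10, Pow(y, -1)))) = Add(3, Mul(-10, Pow(y, -1))))
Mul(-540, Function('z')(-39)) = Mul(-540, Add(3, Mul(-10, Pow(-39, -1)))) = Mul(-540, Add(3, Mul(-10, Rational(-1, 39)))) = Mul(-540, Add(3, Rational(10, 39))) = Mul(-540, Rational(127, 39)) = Rational(-22860, 13)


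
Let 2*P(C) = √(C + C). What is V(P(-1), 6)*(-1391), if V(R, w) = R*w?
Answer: -4173*I*√2 ≈ -5901.5*I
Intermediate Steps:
P(C) = √2*√C/2 (P(C) = √(C + C)/2 = √(2*C)/2 = (√2*√C)/2 = √2*√C/2)
V(P(-1), 6)*(-1391) = ((√2*√(-1)/2)*6)*(-1391) = ((√2*I/2)*6)*(-1391) = ((I*√2/2)*6)*(-1391) = (3*I*√2)*(-1391) = -4173*I*√2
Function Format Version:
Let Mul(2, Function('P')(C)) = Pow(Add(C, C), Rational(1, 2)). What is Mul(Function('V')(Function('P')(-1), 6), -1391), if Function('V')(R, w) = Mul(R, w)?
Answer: Mul(-4173, I, Pow(2, Rational(1, 2))) ≈ Mul(-5901.5, I)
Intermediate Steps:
Function('P')(C) = Mul(Rational(1, 2), Pow(2, Rational(1, 2)), Pow(C, Rational(1, 2))) (Function('P')(C) = Mul(Rational(1, 2), Pow(Add(C, C), Rational(1, 2))) = Mul(Rational(1, 2), Pow(Mul(2, C), Rational(1, 2))) = Mul(Rational(1, 2), Mul(Pow(2, Rational(1, 2)), Pow(C, Rational(1, 2)))) = Mul(Rational(1, 2), Pow(2, Rational(1, 2)), Pow(C, Rational(1, 2))))
Mul(Function('V')(Function('P')(-1), 6), -1391) = Mul(Mul(Mul(Rational(1, 2), Pow(2, Rational(1, 2)), Pow(-1, Rational(1, 2))), 6), -1391) = Mul(Mul(Mul(Rational(1, 2), Pow(2, Rational(1, 2)), I), 6), -1391) = Mul(Mul(Mul(Rational(1, 2), I, Pow(2, Rational(1, 2))), 6), -1391) = Mul(Mul(3, I, Pow(2, Rational(1, 2))), -1391) = Mul(-4173, I, Pow(2, Rational(1, 2)))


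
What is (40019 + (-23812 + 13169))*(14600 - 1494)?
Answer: 385001856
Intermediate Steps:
(40019 + (-23812 + 13169))*(14600 - 1494) = (40019 - 10643)*13106 = 29376*13106 = 385001856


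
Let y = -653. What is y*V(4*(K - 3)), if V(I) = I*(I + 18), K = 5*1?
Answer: -135824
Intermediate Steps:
K = 5
V(I) = I*(18 + I)
y*V(4*(K - 3)) = -653*4*(5 - 3)*(18 + 4*(5 - 3)) = -653*4*2*(18 + 4*2) = -5224*(18 + 8) = -5224*26 = -653*208 = -135824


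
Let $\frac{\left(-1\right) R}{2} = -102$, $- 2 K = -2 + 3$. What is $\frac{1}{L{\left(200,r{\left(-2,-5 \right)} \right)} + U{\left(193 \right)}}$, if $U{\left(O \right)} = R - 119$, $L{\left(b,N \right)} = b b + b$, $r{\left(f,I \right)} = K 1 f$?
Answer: $\frac{1}{40285} \approx 2.4823 \cdot 10^{-5}$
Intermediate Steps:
$K = - \frac{1}{2}$ ($K = - \frac{-2 + 3}{2} = \left(- \frac{1}{2}\right) 1 = - \frac{1}{2} \approx -0.5$)
$R = 204$ ($R = \left(-2\right) \left(-102\right) = 204$)
$r{\left(f,I \right)} = - \frac{f}{2}$ ($r{\left(f,I \right)} = \left(- \frac{1}{2}\right) 1 f = - \frac{f}{2}$)
$L{\left(b,N \right)} = b + b^{2}$ ($L{\left(b,N \right)} = b^{2} + b = b + b^{2}$)
$U{\left(O \right)} = 85$ ($U{\left(O \right)} = 204 - 119 = 85$)
$\frac{1}{L{\left(200,r{\left(-2,-5 \right)} \right)} + U{\left(193 \right)}} = \frac{1}{200 \left(1 + 200\right) + 85} = \frac{1}{200 \cdot 201 + 85} = \frac{1}{40200 + 85} = \frac{1}{40285}$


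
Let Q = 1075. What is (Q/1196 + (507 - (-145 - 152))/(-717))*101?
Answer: -6423903/285844 ≈ -22.473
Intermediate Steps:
(Q/1196 + (507 - (-145 - 152))/(-717))*101 = (1075/1196 + (507 - (-145 - 152))/(-717))*101 = (1075*(1/1196) + (507 - 1*(-297))*(-1/717))*101 = (1075/1196 + (507 + 297)*(-1/717))*101 = (1075/1196 + 804*(-1/717))*101 = (1075/1196 - 268/239)*101 = -63603/285844*101 = -6423903/285844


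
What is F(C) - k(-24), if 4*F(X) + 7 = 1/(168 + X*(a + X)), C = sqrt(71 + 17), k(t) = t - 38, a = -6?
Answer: 469717/7796 + 3*sqrt(22)/62368 ≈ 60.251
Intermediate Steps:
k(t) = -38 + t
C = 2*sqrt(22) (C = sqrt(88) = 2*sqrt(22) ≈ 9.3808)
F(X) = -7/4 + 1/(4*(168 + X*(-6 + X)))
F(C) - k(-24) = (-1175 - 7*(2*sqrt(22))**2 + 42*(2*sqrt(22)))/(4*(168 + (2*sqrt(22))**2 - 12*sqrt(22))) - (-38 - 24) = (-1175 - 7*88 + 84*sqrt(22))/(4*(168 + 88 - 12*sqrt(22))) - 1*(-62) = (-1175 - 616 + 84*sqrt(22))/(4*(256 - 12*sqrt(22))) + 62 = (-1791 + 84*sqrt(22))/(4*(256 - 12*sqrt(22))) + 62 = 62 + (-1791 + 84*sqrt(22))/(4*(256 - 12*sqrt(22)))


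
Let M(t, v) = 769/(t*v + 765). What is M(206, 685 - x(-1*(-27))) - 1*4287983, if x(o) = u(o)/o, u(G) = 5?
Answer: -16421238236122/3829595 ≈ -4.2880e+6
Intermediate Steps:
x(o) = 5/o
M(t, v) = 769/(765 + t*v)
M(206, 685 - x(-1*(-27))) - 1*4287983 = 769/(765 + 206*(685 - 5/((-1*(-27))))) - 1*4287983 = 769/(765 + 206*(685 - 5/27)) - 4287983 = 769/(765 + 206*(18490/27)) - 4287983 = 769/(765 + 3808940/27) - 4287983 = 769/(3829595/27) - 4287983 = 769*(27/3829595) - 4287983 = 20763/3829595 - 4287983 = -16421238236122/3829595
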